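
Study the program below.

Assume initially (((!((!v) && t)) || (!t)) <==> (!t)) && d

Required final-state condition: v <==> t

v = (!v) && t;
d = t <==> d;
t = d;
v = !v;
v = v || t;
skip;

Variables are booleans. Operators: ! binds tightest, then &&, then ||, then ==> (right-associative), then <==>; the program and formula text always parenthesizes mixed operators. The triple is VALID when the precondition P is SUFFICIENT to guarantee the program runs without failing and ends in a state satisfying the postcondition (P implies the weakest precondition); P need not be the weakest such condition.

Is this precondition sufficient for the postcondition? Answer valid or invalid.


Working backward. After the program, v <==> t must hold.
Before skip: v <==> t
Before v := v || t: (v || t) <==> t
Before v := !v: ((!v) || t) <==> t
Before t := d: ((!v) || d) <==> d
Before d := t <==> d: ((!v) || (t <==> d)) <==> (t <==> d)
Before v := (!v) && t: ((!((!v) && t)) || (t <==> d)) <==> (t <==> d)
The weakest precondition is ((!((!v) && t)) || (t <==> d)) <==> (t <==> d).
Check whether (((!((!v) && t)) || (!t)) <==> (!t)) && d implies it.
Countermodel: at the initial state d = true, t = false, v = false, the precondition holds but the weakest precondition fails.
Answer: invalid


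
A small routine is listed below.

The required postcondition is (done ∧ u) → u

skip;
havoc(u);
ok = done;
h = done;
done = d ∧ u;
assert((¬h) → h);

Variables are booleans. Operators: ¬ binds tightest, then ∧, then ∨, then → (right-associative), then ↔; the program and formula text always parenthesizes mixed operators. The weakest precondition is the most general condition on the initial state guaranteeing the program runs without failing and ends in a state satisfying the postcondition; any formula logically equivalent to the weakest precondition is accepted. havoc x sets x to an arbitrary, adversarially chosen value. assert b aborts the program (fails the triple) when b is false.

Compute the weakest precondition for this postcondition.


Working backward. After the program, (done ∧ u) → u must hold.
Before assert (¬h) → h: ((¬h) → h) ∧ ((done ∧ u) → u)
Before done := d ∧ u: ((¬h) → h) ∧ ((d ∧ u) → u)
Before h := done: ((¬done) → done) ∧ ((d ∧ u) → u)
Before ok := done: ((¬done) → done) ∧ ((d ∧ u) → u)
Before havoc u: (¬done) → done
Before skip: (¬done) → done
Answer: WP = (¬done) → done


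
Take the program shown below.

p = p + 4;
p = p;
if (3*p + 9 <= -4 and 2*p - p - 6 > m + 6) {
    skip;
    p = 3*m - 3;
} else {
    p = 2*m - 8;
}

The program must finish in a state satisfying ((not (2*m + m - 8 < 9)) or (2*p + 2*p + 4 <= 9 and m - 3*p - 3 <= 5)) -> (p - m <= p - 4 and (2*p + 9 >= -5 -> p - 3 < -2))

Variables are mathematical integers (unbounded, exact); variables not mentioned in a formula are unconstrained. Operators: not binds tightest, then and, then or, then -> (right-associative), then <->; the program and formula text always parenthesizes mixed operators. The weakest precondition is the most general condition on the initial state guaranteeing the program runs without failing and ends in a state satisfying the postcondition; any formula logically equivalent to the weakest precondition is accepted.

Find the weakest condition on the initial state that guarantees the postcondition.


Working backward. After the program, the postcondition ((not (2*m + m - 8 < 9)) or (2*p + 2*p + 4 <= 9 and m - 3*p - 3 <= 5)) -> (p - m <= p - 4 and (2*p + 9 >= -5 -> p - 3 < -2)) must hold; in canonical form it is ((not (3*m < 17)) or (4*p <= 5 and m <= 3*p + 8)) -> (m >= 4 and (2*p >= -14 -> p < 1)).
Then branch requires ((not (3*m < 17)) or (12*m <= 17 and 8*m >= 1)) -> (m >= 4 and (6*m >= -8 -> 3*m < 4)); else branch requires ((not (3*m < 17)) or (8*m <= 37 and 5*m >= 16)) -> (m >= 4 and (4*m >= 2 -> 2*m < 9)).
Before the if: ((3*p <= -13 and p > m + 12) -> (((not (3*m < 17)) or (12*m <= 17 and 8*m >= 1)) -> (m >= 4 and (6*m >= -8 -> 3*m < 4)))) and ((not (3*p <= -13 and p > m + 12)) -> (((not (3*m < 17)) or (8*m <= 37 and 5*m >= 16)) -> (m >= 4 and (4*m >= 2 -> 2*m < 9))))
Before p := p: ((3*p <= -13 and p > m + 12) -> (((not (3*m < 17)) or (12*m <= 17 and 8*m >= 1)) -> (m >= 4 and (6*m >= -8 -> 3*m < 4)))) and ((not (3*p <= -13 and p > m + 12)) -> (((not (3*m < 17)) or (8*m <= 37 and 5*m >= 16)) -> (m >= 4 and (4*m >= 2 -> 2*m < 9))))
Before p := p + 4: ((3*p <= -25 and p > m + 8) -> (((not (3*m < 17)) or (12*m <= 17 and 8*m >= 1)) -> (m >= 4 and (6*m >= -8 -> 3*m < 4)))) and ((not (3*p <= -25 and p > m + 8)) -> (((not (3*m < 17)) or (8*m <= 37 and 5*m >= 16)) -> (m >= 4 and (4*m >= 2 -> 2*m < 9))))
Answer: WP = ((3*p <= -25 and p > m + 8) -> (((not (3*m < 17)) or (12*m <= 17 and 8*m >= 1)) -> (m >= 4 and (6*m >= -8 -> 3*m < 4)))) and ((not (3*p <= -25 and p > m + 8)) -> (((not (3*m < 17)) or (8*m <= 37 and 5*m >= 16)) -> (m >= 4 and (4*m >= 2 -> 2*m < 9))))


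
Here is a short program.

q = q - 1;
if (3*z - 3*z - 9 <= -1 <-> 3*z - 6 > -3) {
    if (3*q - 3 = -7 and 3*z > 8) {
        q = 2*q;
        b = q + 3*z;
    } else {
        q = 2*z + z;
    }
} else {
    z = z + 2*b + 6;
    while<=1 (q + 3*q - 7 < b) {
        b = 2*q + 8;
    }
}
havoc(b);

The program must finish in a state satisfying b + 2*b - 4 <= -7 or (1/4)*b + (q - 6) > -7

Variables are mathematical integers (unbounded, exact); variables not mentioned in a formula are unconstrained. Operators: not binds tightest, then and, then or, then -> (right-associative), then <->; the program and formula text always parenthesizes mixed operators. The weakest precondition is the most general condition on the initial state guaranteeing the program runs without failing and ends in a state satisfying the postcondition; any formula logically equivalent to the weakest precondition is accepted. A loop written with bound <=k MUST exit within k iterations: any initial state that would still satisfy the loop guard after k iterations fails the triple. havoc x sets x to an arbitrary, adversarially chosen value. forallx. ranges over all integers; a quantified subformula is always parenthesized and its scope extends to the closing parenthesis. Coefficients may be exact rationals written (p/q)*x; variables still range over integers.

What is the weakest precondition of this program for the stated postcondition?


Working backward. After the program, the postcondition b + 2*b - 4 <= -7 or (1/4)*b + (q - 6) > -7 must hold; in canonical form it is 3*b <= -3 or (1/4)*b + q > -1.
Before havoc b: forall b_1. (3*b_1 <= -3 or (1/4)*b_1 + q > -1)
Then branch requires ((3*q = -4 and 3*z > 8) -> (forall b_1. (3*b_1 <= -3 or (1/4)*b_1 + 2*q > -1))) and ((not (3*q = -4 and 3*z > 8)) -> (forall b_1. (3*b_1 <= -3 or (1/4)*b_1 + 3*z > -1))); else branch requires (4*q < b + 7 -> ((not (2*q < 15)) and (forall b_1. (3*b_1 <= -3 or (1/4)*b_1 + q > -1)))) and ((not (4*q < b + 7)) -> (forall b_1. (3*b_1 <= -3 or (1/4)*b_1 + q > -1))).
Before the if: (3*z > 3 -> (((3*q = -4 and 3*z > 8) -> (forall b_1. (3*b_1 <= -3 or (1/4)*b_1 + 2*q > -1))) and ((not (3*q = -4 and 3*z > 8)) -> (forall b_1. (3*b_1 <= -3 or (1/4)*b_1 + 3*z > -1))))) and ((not (3*z > 3)) -> ((4*q < b + 7 -> ((not (2*q < 15)) and (forall b_1. (3*b_1 <= -3 or (1/4)*b_1 + q > -1)))) and ((not (4*q < b + 7)) -> (forall b_1. (3*b_1 <= -3 or (1/4)*b_1 + q > -1)))))
Before q := q - 1: (3*z > 3 -> (((3*q = -1 and 3*z > 8) -> (forall b_1. (3*b_1 <= -3 or (1/4)*b_1 + 2*q > 1))) and ((not (3*q = -1 and 3*z > 8)) -> (forall b_1. (3*b_1 <= -3 or (1/4)*b_1 + 3*z > -1))))) and ((not (3*z > 3)) -> ((4*q < b + 11 -> ((not (2*q < 17)) and (forall b_1. (3*b_1 <= -3 or (1/4)*b_1 + q > 0)))) and ((not (4*q < b + 11)) -> (forall b_1. (3*b_1 <= -3 or (1/4)*b_1 + q > 0)))))
Answer: WP = (3*z > 3 -> (((3*q = -1 and 3*z > 8) -> (forall b_1. (3*b_1 <= -3 or (1/4)*b_1 + 2*q > 1))) and ((not (3*q = -1 and 3*z > 8)) -> (forall b_1. (3*b_1 <= -3 or (1/4)*b_1 + 3*z > -1))))) and ((not (3*z > 3)) -> ((4*q < b + 11 -> ((not (2*q < 17)) and (forall b_1. (3*b_1 <= -3 or (1/4)*b_1 + q > 0)))) and ((not (4*q < b + 11)) -> (forall b_1. (3*b_1 <= -3 or (1/4)*b_1 + q > 0)))))


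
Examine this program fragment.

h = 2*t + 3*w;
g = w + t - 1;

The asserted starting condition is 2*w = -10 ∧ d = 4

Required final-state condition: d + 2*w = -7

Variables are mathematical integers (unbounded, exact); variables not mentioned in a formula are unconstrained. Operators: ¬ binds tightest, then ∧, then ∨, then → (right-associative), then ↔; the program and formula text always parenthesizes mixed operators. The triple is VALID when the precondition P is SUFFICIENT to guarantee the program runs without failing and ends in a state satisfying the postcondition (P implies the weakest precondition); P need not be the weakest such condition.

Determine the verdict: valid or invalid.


Working backward. After the program, d + 2*w = -7 must hold.
Before g := w + t - 1: d + 2*w = -7
Before h := 2*t + 3*w: d + 2*w = -7
The weakest precondition is d + 2*w = -7.
Check whether 2*w = -10 ∧ d = 4 implies it.
Countermodel: at the initial state d = 4, w = -5, the precondition holds but the weakest precondition fails.
Answer: invalid


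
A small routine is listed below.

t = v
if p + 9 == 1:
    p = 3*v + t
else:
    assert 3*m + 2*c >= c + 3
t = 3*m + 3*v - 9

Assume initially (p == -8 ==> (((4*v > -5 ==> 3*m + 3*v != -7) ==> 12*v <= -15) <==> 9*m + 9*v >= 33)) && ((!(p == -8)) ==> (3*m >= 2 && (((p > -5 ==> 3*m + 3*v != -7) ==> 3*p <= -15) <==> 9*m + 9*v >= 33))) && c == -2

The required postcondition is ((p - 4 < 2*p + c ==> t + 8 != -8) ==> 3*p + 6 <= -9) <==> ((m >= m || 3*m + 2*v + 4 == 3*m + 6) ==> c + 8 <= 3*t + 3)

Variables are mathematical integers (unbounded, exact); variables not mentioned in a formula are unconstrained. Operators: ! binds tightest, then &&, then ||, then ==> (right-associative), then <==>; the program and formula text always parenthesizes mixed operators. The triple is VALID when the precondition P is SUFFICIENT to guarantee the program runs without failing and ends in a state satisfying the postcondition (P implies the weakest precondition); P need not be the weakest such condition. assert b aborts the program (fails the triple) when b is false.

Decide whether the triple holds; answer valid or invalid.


Working backward. After the program, the postcondition ((p - 4 < 2*p + c ==> t + 8 != -8) ==> 3*p + 6 <= -9) <==> ((m >= m || 3*m + 2*v + 4 == 3*m + 6) ==> c + 8 <= 3*t + 3) must hold; in canonical form it is ((c + p > -4 ==> t != -16) ==> 3*p <= -15) <==> c <= 3*t - 5.
Before t := 3*m + 3*v - 9: ((c + p > -4 ==> 3*m + 3*v != -7) ==> 3*p <= -15) <==> c <= 9*m + 9*v - 32
Then branch requires ((c + t + 3*v > -4 ==> 3*m + 3*v != -7) ==> 3*t + 9*v <= -15) <==> c <= 9*m + 9*v - 32; else branch requires c + 3*m >= 3 && (((c + p > -4 ==> 3*m + 3*v != -7) ==> 3*p <= -15) <==> c <= 9*m + 9*v - 32).
Before the if: (p == -8 ==> (((c + t + 3*v > -4 ==> 3*m + 3*v != -7) ==> 3*t + 9*v <= -15) <==> c <= 9*m + 9*v - 32)) && ((!(p == -8)) ==> (c + 3*m >= 3 && (((c + p > -4 ==> 3*m + 3*v != -7) ==> 3*p <= -15) <==> c <= 9*m + 9*v - 32)))
Before t := v: (p == -8 ==> (((c + 4*v > -4 ==> 3*m + 3*v != -7) ==> 12*v <= -15) <==> c <= 9*m + 9*v - 32)) && ((!(p == -8)) ==> (c + 3*m >= 3 && (((c + p > -4 ==> 3*m + 3*v != -7) ==> 3*p <= -15) <==> c <= 9*m + 9*v - 32)))
The weakest precondition is (p == -8 ==> (((c + 4*v > -4 ==> 3*m + 3*v != -7) ==> 12*v <= -15) <==> c <= 9*m + 9*v - 32)) && ((!(p == -8)) ==> (c + 3*m >= 3 && (((c + p > -4 ==> 3*m + 3*v != -7) ==> 3*p <= -15) <==> c <= 9*m + 9*v - 32))).
Check whether (p == -8 ==> (((4*v > -5 ==> 3*m + 3*v != -7) ==> 12*v <= -15) <==> 9*m + 9*v >= 33)) && ((!(p == -8)) ==> (3*m >= 2 && (((p > -5 ==> 3*m + 3*v != -7) ==> 3*p <= -15) <==> 9*m + 9*v >= 33))) && c == -2 implies it.
Countermodel: at the initial state c = -2, m = 1, p = 0, v = 0, the precondition holds but the weakest precondition fails.
Answer: invalid


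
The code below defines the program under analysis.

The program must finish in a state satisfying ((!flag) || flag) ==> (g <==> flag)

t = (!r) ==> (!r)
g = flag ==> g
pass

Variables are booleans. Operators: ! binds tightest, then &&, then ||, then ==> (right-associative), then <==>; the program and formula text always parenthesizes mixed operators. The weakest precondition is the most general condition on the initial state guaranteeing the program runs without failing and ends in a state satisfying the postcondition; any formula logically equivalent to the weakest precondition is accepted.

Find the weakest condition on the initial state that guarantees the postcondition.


Working backward. After the program, the postcondition ((!flag) || flag) ==> (g <==> flag) must hold; in canonical form it is g <==> flag.
Before skip: g <==> flag
Before g := flag ==> g: (flag ==> g) <==> flag
Before t := (!r) ==> (!r): (flag ==> g) <==> flag
Answer: WP = (flag ==> g) <==> flag


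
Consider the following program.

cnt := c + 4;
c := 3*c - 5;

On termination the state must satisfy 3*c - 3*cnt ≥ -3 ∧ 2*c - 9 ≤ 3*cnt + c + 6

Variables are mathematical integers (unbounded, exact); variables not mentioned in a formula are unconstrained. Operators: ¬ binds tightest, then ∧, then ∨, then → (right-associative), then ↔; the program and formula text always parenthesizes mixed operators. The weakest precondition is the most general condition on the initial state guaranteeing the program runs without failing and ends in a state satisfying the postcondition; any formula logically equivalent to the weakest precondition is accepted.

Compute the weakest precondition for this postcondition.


Working backward. After the program, the postcondition 3*c - 3*cnt ≥ -3 ∧ 2*c - 9 ≤ 3*cnt + c + 6 must hold; in canonical form it is 3*c ≥ 3*cnt - 3 ∧ c ≤ 3*cnt + 15.
Before c := 3*c - 5: 9*c ≥ 3*cnt + 12 ∧ 3*c ≤ 3*cnt + 20
Before cnt := c + 4: 6*c ≥ 24
Answer: WP = 6*c ≥ 24


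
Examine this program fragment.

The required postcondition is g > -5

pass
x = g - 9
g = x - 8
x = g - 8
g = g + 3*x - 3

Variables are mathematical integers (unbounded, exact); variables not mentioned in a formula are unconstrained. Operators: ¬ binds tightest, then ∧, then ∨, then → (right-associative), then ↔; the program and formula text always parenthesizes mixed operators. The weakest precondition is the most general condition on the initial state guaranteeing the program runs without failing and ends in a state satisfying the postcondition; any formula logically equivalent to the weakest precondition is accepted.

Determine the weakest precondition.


Working backward. After the program, g > -5 must hold.
Before g := g + 3*x - 3: g + 3*x > -2
Before x := g - 8: 4*g > 22
Before g := x - 8: 4*x > 54
Before x := g - 9: 4*g > 90
Before skip: 4*g > 90
Answer: WP = 4*g > 90


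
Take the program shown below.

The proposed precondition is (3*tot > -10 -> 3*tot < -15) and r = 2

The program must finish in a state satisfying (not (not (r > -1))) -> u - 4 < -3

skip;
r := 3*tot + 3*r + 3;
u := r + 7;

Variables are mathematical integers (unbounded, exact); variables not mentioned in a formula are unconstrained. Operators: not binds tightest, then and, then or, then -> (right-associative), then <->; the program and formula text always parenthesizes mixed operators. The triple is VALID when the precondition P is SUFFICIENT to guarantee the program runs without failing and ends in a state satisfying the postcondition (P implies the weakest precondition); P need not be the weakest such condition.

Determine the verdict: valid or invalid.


Working backward. After the program, the postcondition (not (not (r > -1))) -> u - 4 < -3 must hold; in canonical form it is r > -1 -> u < 1.
Before u := r + 7: r > -1 -> r < -6
Before r := 3*tot + 3*r + 3: 3*r + 3*tot > -4 -> 3*r + 3*tot < -9
Before skip: 3*r + 3*tot > -4 -> 3*r + 3*tot < -9
The weakest precondition is 3*r + 3*tot > -4 -> 3*r + 3*tot < -9.
Check whether (3*tot > -10 -> 3*tot < -15) and r = 2 implies it.
Every state satisfying the precondition satisfies the weakest precondition: the implication holds.
Answer: valid


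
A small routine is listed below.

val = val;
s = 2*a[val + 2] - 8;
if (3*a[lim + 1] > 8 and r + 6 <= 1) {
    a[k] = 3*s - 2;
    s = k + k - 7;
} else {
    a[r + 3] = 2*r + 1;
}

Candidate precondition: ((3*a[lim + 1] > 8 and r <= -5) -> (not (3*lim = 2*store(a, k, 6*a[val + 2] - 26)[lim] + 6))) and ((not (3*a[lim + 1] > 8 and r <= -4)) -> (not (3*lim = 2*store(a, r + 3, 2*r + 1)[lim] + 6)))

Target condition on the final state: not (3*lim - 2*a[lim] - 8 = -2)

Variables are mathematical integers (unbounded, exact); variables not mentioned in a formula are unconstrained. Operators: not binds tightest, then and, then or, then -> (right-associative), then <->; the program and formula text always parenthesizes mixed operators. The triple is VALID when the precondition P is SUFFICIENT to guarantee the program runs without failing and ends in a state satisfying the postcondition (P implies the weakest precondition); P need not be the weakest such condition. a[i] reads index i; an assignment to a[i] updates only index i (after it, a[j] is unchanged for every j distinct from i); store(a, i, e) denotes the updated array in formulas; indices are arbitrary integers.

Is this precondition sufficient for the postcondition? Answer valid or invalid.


Working backward. After the program, the postcondition not (3*lim - 2*a[lim] - 8 = -2) must hold; in canonical form it is not (3*lim = 2*a[lim] + 6).
Then branch requires not (3*lim = 2*store(a, k, 3*s - 2)[lim] + 6); else branch requires not (3*lim = 2*store(a, r + 3, 2*r + 1)[lim] + 6).
Before the if: ((3*a[lim + 1] > 8 and r <= -5) -> (not (3*lim = 2*store(a, k, 3*s - 2)[lim] + 6))) and ((not (3*a[lim + 1] > 8 and r <= -5)) -> (not (3*lim = 2*store(a, r + 3, 2*r + 1)[lim] + 6)))
Before s := 2*a[val + 2] - 8: ((3*a[lim + 1] > 8 and r <= -5) -> (not (3*lim = 2*store(a, k, 6*a[val + 2] - 26)[lim] + 6))) and ((not (3*a[lim + 1] > 8 and r <= -5)) -> (not (3*lim = 2*store(a, r + 3, 2*r + 1)[lim] + 6)))
Before val := val: ((3*a[lim + 1] > 8 and r <= -5) -> (not (3*lim = 2*store(a, k, 6*a[val + 2] - 26)[lim] + 6))) and ((not (3*a[lim + 1] > 8 and r <= -5)) -> (not (3*lim = 2*store(a, r + 3, 2*r + 1)[lim] + 6)))
The weakest precondition is ((3*a[lim + 1] > 8 and r <= -5) -> (not (3*lim = 2*store(a, k, 6*a[val + 2] - 26)[lim] + 6))) and ((not (3*a[lim + 1] > 8 and r <= -5)) -> (not (3*lim = 2*store(a, r + 3, 2*r + 1)[lim] + 6))).
Check whether ((3*a[lim + 1] > 8 and r <= -5) -> (not (3*lim = 2*store(a, k, 6*a[val + 2] - 26)[lim] + 6))) and ((not (3*a[lim + 1] > 8 and r <= -4)) -> (not (3*lim = 2*store(a, r + 3, 2*r + 1)[lim] + 6))) implies it.
Countermodel: at the initial state a = {[-14082] = -21126, [-14081] = 3, [-1] = 2, [0] = 2, [2] = 2, elsewhere 2}, k = 0, lim = -14082, r = -4, val = 0, the precondition holds but the weakest precondition fails.
Answer: invalid


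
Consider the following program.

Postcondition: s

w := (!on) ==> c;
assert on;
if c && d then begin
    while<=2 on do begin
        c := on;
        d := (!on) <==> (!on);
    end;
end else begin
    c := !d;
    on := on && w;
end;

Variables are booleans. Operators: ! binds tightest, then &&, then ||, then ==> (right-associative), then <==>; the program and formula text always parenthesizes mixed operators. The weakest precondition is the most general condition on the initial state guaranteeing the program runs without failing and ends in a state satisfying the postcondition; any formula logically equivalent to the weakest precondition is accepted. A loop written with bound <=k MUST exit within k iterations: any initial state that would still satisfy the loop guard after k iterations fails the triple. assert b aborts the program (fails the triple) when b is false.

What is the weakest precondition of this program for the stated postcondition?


Working backward. After the program, s must hold.
Then branch requires (on ==> ((on ==> ((!on) && s)) && ((!on) ==> s))) && ((!on) ==> s); else branch requires s.
Before the if: ((c && d) ==> ((on ==> ((on ==> ((!on) && s)) && ((!on) ==> s))) && ((!on) ==> s))) && ((!(c && d)) ==> s)
Before assert on: on && ((c && d) ==> ((on ==> ((on ==> ((!on) && s)) && ((!on) ==> s))) && ((!on) ==> s))) && ((!(c && d)) ==> s)
Before w := (!on) ==> c: on && ((c && d) ==> ((on ==> ((on ==> ((!on) && s)) && ((!on) ==> s))) && ((!on) ==> s))) && ((!(c && d)) ==> s)
Answer: WP = on && ((c && d) ==> ((on ==> ((on ==> ((!on) && s)) && ((!on) ==> s))) && ((!on) ==> s))) && ((!(c && d)) ==> s)


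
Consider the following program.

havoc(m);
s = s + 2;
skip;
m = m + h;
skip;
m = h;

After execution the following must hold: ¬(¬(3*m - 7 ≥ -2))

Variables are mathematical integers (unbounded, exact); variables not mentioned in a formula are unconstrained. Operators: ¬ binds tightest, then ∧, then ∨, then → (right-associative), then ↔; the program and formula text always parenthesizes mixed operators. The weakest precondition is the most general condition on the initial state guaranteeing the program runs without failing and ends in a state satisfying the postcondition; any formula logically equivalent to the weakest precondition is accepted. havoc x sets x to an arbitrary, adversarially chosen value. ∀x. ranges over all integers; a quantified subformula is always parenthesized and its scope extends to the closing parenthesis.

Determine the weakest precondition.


Working backward. After the program, the postcondition ¬(¬(3*m - 7 ≥ -2)) must hold; in canonical form it is 3*m ≥ 5.
Before m := h: 3*h ≥ 5
Before skip: 3*h ≥ 5
Before m := m + h: 3*h ≥ 5
Before skip: 3*h ≥ 5
Before s := s + 2: 3*h ≥ 5
Before havoc m: 3*h ≥ 5
Answer: WP = 3*h ≥ 5


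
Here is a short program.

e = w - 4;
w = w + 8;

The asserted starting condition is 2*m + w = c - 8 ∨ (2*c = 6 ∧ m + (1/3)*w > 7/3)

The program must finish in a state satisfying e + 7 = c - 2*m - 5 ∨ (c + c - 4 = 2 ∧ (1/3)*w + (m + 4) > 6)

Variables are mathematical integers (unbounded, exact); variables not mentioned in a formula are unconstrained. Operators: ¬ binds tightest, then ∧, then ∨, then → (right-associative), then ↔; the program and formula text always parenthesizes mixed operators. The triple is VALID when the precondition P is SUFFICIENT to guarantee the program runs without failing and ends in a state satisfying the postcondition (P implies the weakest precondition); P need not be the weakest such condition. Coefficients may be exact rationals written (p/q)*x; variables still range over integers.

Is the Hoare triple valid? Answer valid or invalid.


Working backward. After the program, the postcondition e + 7 = c - 2*m - 5 ∨ (c + c - 4 = 2 ∧ (1/3)*w + (m + 4) > 6) must hold; in canonical form it is e + 2*m = c - 12 ∨ (2*c = 6 ∧ m + (1/3)*w > 2).
Before w := w + 8: e + 2*m = c - 12 ∨ (2*c = 6 ∧ m + (1/3)*w > -2/3)
Before e := w - 4: 2*m + w = c - 8 ∨ (2*c = 6 ∧ m + (1/3)*w > -2/3)
The weakest precondition is 2*m + w = c - 8 ∨ (2*c = 6 ∧ m + (1/3)*w > -2/3).
Check whether 2*m + w = c - 8 ∨ (2*c = 6 ∧ m + (1/3)*w > 7/3) implies it.
Every state satisfying the precondition satisfies the weakest precondition: the implication holds.
Answer: valid


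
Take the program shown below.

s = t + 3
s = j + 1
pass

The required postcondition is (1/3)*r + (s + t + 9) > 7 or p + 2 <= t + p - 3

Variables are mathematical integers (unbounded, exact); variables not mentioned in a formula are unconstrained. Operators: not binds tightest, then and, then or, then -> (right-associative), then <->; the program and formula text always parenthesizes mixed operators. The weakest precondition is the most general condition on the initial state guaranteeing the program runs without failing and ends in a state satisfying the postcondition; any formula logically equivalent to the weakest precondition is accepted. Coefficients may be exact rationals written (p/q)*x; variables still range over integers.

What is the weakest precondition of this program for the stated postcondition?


Working backward. After the program, the postcondition (1/3)*r + (s + t + 9) > 7 or p + 2 <= t + p - 3 must hold; in canonical form it is (1/3)*r + s + t > -2 or t >= 5.
Before skip: (1/3)*r + s + t > -2 or t >= 5
Before s := j + 1: j + (1/3)*r + t > -3 or t >= 5
Before s := t + 3: j + (1/3)*r + t > -3 or t >= 5
Answer: WP = j + (1/3)*r + t > -3 or t >= 5


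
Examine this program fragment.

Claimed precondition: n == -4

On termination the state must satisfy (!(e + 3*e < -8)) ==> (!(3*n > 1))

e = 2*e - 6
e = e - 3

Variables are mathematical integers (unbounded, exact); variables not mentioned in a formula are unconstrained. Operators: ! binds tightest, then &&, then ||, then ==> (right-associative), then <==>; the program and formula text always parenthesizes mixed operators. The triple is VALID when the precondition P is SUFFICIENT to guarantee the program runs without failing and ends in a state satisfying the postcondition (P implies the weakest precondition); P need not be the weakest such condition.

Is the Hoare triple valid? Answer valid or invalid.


Working backward. After the program, the postcondition (!(e + 3*e < -8)) ==> (!(3*n > 1)) must hold; in canonical form it is (!(4*e < -8)) ==> (!(3*n > 1)).
Before e := e - 3: (!(4*e < 4)) ==> (!(3*n > 1))
Before e := 2*e - 6: (!(8*e < 28)) ==> (!(3*n > 1))
The weakest precondition is (!(8*e < 28)) ==> (!(3*n > 1)).
Check whether n == -4 implies it.
Every state satisfying the precondition satisfies the weakest precondition: the implication holds.
Answer: valid


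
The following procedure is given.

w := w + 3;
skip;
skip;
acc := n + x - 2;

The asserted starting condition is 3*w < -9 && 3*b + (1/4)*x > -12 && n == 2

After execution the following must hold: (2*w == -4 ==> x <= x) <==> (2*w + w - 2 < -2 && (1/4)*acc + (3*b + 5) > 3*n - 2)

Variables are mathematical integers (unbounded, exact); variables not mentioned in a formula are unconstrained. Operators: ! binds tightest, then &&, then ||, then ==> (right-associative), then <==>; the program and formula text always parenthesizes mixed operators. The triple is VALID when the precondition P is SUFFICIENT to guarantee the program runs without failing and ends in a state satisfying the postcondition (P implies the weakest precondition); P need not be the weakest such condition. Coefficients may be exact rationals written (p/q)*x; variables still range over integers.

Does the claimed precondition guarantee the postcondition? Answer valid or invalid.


Working backward. After the program, the postcondition (2*w == -4 ==> x <= x) <==> (2*w + w - 2 < -2 && (1/4)*acc + (3*b + 5) > 3*n - 2) must hold; in canonical form it is 3*w < 0 && (1/4)*acc + 3*b > 3*n - 7.
Before acc := n + x - 2: 3*w < 0 && 3*b + (1/4)*x > (11/4)*n - 13/2
Before skip: 3*w < 0 && 3*b + (1/4)*x > (11/4)*n - 13/2
Before skip: 3*w < 0 && 3*b + (1/4)*x > (11/4)*n - 13/2
Before w := w + 3: 3*w < -9 && 3*b + (1/4)*x > (11/4)*n - 13/2
The weakest precondition is 3*w < -9 && 3*b + (1/4)*x > (11/4)*n - 13/2.
Check whether 3*w < -9 && 3*b + (1/4)*x > -12 && n == 2 implies it.
Countermodel: at the initial state b = 0, n = 2, w = -4, x = -4, the precondition holds but the weakest precondition fails.
Answer: invalid


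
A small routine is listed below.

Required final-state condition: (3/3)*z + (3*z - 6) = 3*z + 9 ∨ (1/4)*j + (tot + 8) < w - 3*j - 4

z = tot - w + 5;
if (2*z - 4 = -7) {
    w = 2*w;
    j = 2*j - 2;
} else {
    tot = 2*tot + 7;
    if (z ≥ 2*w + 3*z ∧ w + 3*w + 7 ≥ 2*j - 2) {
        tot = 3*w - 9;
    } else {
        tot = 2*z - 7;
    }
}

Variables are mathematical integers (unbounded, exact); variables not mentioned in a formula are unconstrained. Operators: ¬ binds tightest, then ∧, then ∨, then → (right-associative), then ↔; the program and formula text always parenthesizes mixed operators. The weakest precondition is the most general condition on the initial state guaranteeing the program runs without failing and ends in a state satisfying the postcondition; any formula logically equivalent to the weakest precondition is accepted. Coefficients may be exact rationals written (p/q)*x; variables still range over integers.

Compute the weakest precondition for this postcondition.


Working backward. After the program, the postcondition (3/3)*z + (3*z - 6) = 3*z + 9 ∨ (1/4)*j + (tot + 8) < w - 3*j - 4 must hold; in canonical form it is z = 15 ∨ (13/4)*j + tot < w - 12.
Then branch requires z = 15 ∨ (13/2)*j + tot < 2*w - 11/2; else branch requires ((2*w + 2*z ≤ 0 ∧ 4*w ≥ 2*j - 9) → (z = 15 ∨ (13/4)*j + 2*w < -3)) ∧ ((¬(2*w + 2*z ≤ 0 ∧ 4*w ≥ 2*j - 9)) → (z = 15 ∨ (13/4)*j + 2*z < w - 5)).
Before the if: (2*z = -3 → (z = 15 ∨ (13/2)*j + tot < 2*w - 11/2)) ∧ ((¬(2*z = -3)) → (((2*w + 2*z ≤ 0 ∧ 4*w ≥ 2*j - 9) → (z = 15 ∨ (13/4)*j + 2*w < -3)) ∧ ((¬(2*w + 2*z ≤ 0 ∧ 4*w ≥ 2*j - 9)) → (z = 15 ∨ (13/4)*j + 2*z < w - 5))))
Before z := tot - w + 5: (2*tot = 2*w - 13 → (tot = w + 10 ∨ (13/2)*j + tot < 2*w - 11/2)) ∧ ((¬(2*tot = 2*w - 13)) → (((2*tot ≤ -10 ∧ 4*w ≥ 2*j - 9) → (tot = w + 10 ∨ (13/4)*j + 2*w < -3)) ∧ ((¬(2*tot ≤ -10 ∧ 4*w ≥ 2*j - 9)) → (tot = w + 10 ∨ (13/4)*j + 2*tot < 3*w - 15))))
Answer: WP = (2*tot = 2*w - 13 → (tot = w + 10 ∨ (13/2)*j + tot < 2*w - 11/2)) ∧ ((¬(2*tot = 2*w - 13)) → (((2*tot ≤ -10 ∧ 4*w ≥ 2*j - 9) → (tot = w + 10 ∨ (13/4)*j + 2*w < -3)) ∧ ((¬(2*tot ≤ -10 ∧ 4*w ≥ 2*j - 9)) → (tot = w + 10 ∨ (13/4)*j + 2*tot < 3*w - 15))))


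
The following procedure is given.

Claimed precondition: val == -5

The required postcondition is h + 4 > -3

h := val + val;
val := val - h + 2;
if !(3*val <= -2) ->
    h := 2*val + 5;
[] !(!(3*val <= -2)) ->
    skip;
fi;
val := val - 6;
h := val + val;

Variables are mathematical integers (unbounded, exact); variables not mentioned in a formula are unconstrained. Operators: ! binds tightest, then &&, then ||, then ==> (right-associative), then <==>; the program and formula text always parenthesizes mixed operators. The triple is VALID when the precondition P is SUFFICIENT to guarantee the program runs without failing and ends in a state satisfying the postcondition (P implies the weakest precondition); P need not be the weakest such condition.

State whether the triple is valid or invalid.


Working backward. After the program, the postcondition h + 4 > -3 must hold; in canonical form it is h > -7.
Before h := val + val: 2*val > -7
Before val := val - 6: 2*val > 5
Then branch requires 2*val > 5; else branch requires 2*val > 5.
Before the if: ((!(3*val <= -2)) ==> 2*val > 5) && (3*val <= -2 ==> 2*val > 5)
Before val := val - h + 2: ((!(3*val <= 3*h - 8)) ==> 2*val > 2*h + 1) && (3*val <= 3*h - 8 ==> 2*val > 2*h + 1)
Before h := val + val: ((!(3*val >= 8)) ==> 2*val < -1) && (3*val >= 8 ==> 2*val < -1)
The weakest precondition is ((!(3*val >= 8)) ==> 2*val < -1) && (3*val >= 8 ==> 2*val < -1).
Check whether val == -5 implies it.
Every state satisfying the precondition satisfies the weakest precondition: the implication holds.
Answer: valid


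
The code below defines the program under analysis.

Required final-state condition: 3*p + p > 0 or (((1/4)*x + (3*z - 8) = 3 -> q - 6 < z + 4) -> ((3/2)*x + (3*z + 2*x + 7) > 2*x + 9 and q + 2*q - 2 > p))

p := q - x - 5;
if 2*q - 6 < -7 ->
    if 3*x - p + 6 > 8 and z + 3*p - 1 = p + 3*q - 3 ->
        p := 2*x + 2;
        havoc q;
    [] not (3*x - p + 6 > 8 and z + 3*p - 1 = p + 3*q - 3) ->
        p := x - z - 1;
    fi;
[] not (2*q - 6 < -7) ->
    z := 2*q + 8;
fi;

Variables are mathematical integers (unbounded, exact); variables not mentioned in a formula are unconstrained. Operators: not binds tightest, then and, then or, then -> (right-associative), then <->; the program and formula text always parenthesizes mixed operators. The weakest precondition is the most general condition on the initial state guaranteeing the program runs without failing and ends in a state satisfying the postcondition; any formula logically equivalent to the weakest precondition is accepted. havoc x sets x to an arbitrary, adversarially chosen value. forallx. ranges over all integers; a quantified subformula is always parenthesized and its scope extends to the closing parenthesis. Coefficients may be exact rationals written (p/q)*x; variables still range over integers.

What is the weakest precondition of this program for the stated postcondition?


Working backward. After the program, the postcondition 3*p + p > 0 or (((1/4)*x + (3*z - 8) = 3 -> q - 6 < z + 4) -> ((3/2)*x + (3*z + 2*x + 7) > 2*x + 9 and q + 2*q - 2 > p)) must hold; in canonical form it is 4*p > 0 or (((1/4)*x + 3*z = 11 -> q < z + 10) -> ((3/2)*x + 3*z > 2 and 3*q > p + 2)).
Then branch requires ((3*x > p + 2 and 2*p + z = 3*q - 2) -> (forall q_1. (8*x > -8 or (((1/4)*x + 3*z = 11 -> q_1 < z + 10) -> ((3/2)*x + 3*z > 2 and 3*q_1 > 2*x + 4))))) and ((not (3*x > p + 2 and 2*p + z = 3*q - 2)) -> (4*x > 4*z + 4 or (((1/4)*x + 3*z = 11 -> q < z + 10) -> ((3/2)*x + 3*z > 2 and 3*q + z > x + 1)))); else branch requires 4*p > 0 or ((6*q + (1/4)*x = -13 -> q > -18) -> (6*q + (3/2)*x > -22 and 3*q > p + 2)).
Before the if: (2*q < -1 -> (((3*x > p + 2 and 2*p + z = 3*q - 2) -> (forall q_1. (8*x > -8 or (((1/4)*x + 3*z = 11 -> q_1 < z + 10) -> ((3/2)*x + 3*z > 2 and 3*q_1 > 2*x + 4))))) and ((not (3*x > p + 2 and 2*p + z = 3*q - 2)) -> (4*x > 4*z + 4 or (((1/4)*x + 3*z = 11 -> q < z + 10) -> ((3/2)*x + 3*z > 2 and 3*q + z > x + 1)))))) and ((not (2*q < -1)) -> (4*p > 0 or ((6*q + (1/4)*x = -13 -> q > -18) -> (6*q + (3/2)*x > -22 and 3*q > p + 2))))
Before p := q - x - 5: (2*q < -1 -> (((4*x > q - 3 and z = q + 2*x + 8) -> (forall q_1. (8*x > -8 or (((1/4)*x + 3*z = 11 -> q_1 < z + 10) -> ((3/2)*x + 3*z > 2 and 3*q_1 > 2*x + 4))))) and ((not (4*x > q - 3 and z = q + 2*x + 8)) -> (4*x > 4*z + 4 or (((1/4)*x + 3*z = 11 -> q < z + 10) -> ((3/2)*x + 3*z > 2 and 3*q + z > x + 1)))))) and ((not (2*q < -1)) -> (4*q > 4*x + 20 or ((6*q + (1/4)*x = -13 -> q > -18) -> (6*q + (3/2)*x > -22 and 2*q + x > -3))))
Answer: WP = (2*q < -1 -> (((4*x > q - 3 and z = q + 2*x + 8) -> (forall q_1. (8*x > -8 or (((1/4)*x + 3*z = 11 -> q_1 < z + 10) -> ((3/2)*x + 3*z > 2 and 3*q_1 > 2*x + 4))))) and ((not (4*x > q - 3 and z = q + 2*x + 8)) -> (4*x > 4*z + 4 or (((1/4)*x + 3*z = 11 -> q < z + 10) -> ((3/2)*x + 3*z > 2 and 3*q + z > x + 1)))))) and ((not (2*q < -1)) -> (4*q > 4*x + 20 or ((6*q + (1/4)*x = -13 -> q > -18) -> (6*q + (3/2)*x > -22 and 2*q + x > -3))))


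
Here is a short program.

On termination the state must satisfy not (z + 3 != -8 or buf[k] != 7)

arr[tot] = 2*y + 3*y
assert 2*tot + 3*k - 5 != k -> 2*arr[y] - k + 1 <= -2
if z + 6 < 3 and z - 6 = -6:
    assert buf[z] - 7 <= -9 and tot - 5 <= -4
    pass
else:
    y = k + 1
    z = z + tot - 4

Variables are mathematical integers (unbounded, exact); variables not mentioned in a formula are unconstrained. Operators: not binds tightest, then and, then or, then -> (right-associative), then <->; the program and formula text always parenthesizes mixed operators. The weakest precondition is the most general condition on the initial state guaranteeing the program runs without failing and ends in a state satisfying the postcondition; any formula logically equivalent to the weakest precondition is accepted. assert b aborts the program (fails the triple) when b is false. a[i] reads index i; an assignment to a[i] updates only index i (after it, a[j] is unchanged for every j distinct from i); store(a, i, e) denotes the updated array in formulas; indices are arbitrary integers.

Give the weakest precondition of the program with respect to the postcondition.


Working backward. After the program, the postcondition not (z + 3 != -8 or buf[k] != 7) must hold; in canonical form it is not (z != -11 or buf[k] != 7).
Then branch requires buf[z] <= -2 and tot <= 1 and (not (z != -11 or buf[k] != 7)); else branch requires not (tot + z != -7 or buf[k] != 7).
Before the if: ((z < -3 and z = 0) -> (buf[z] <= -2 and tot <= 1 and (not (z != -11 or buf[k] != 7)))) and ((not (z < -3 and z = 0)) -> (not (tot + z != -7 or buf[k] != 7)))
Before assert 2*tot + 3*k - 5 != k -> 2*arr[y] - k + 1 <= -2: (2*k + 2*tot != 5 -> 2*arr[y] <= k - 3) and ((z < -3 and z = 0) -> (buf[z] <= -2 and tot <= 1 and (not (z != -11 or buf[k] != 7)))) and ((not (z < -3 and z = 0)) -> (not (tot + z != -7 or buf[k] != 7)))
Before arr[tot] := 2*y + 3*y: (2*k + 2*tot != 5 -> 2*store(arr, tot, 5*y)[y] <= k - 3) and ((z < -3 and z = 0) -> (buf[z] <= -2 and tot <= 1 and (not (z != -11 or buf[k] != 7)))) and ((not (z < -3 and z = 0)) -> (not (tot + z != -7 or buf[k] != 7)))
Answer: WP = (2*k + 2*tot != 5 -> 2*store(arr, tot, 5*y)[y] <= k - 3) and ((z < -3 and z = 0) -> (buf[z] <= -2 and tot <= 1 and (not (z != -11 or buf[k] != 7)))) and ((not (z < -3 and z = 0)) -> (not (tot + z != -7 or buf[k] != 7)))


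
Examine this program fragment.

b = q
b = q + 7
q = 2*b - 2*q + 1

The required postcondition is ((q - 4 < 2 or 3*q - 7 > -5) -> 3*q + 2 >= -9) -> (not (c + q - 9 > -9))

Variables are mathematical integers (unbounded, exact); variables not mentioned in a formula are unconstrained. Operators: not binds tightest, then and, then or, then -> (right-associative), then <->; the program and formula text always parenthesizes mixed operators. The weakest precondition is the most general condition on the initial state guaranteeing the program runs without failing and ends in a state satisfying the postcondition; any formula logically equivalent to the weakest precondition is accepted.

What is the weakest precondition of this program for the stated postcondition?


Working backward. After the program, the postcondition ((q - 4 < 2 or 3*q - 7 > -5) -> 3*q + 2 >= -9) -> (not (c + q - 9 > -9)) must hold; in canonical form it is ((q < 6 or 3*q > 2) -> 3*q >= -11) -> (not (c + q > 0)).
Before q := 2*b - 2*q + 1: ((2*b < 2*q + 5 or 6*b > 6*q - 1) -> 6*b >= 6*q - 14) -> (not (2*b + c > 2*q - 1))
Before b := q + 7: not (c > -15)
Before b := q: not (c > -15)
Answer: WP = not (c > -15)


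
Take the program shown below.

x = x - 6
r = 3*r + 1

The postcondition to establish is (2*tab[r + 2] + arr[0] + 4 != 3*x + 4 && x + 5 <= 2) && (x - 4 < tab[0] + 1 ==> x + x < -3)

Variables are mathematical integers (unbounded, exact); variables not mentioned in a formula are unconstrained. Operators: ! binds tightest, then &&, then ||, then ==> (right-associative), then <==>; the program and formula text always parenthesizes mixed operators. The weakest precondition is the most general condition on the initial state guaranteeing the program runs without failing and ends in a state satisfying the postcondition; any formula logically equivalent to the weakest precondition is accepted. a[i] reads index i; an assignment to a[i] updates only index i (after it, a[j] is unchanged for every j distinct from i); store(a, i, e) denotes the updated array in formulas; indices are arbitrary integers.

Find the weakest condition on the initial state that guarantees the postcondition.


Working backward. After the program, the postcondition (2*tab[r + 2] + arr[0] + 4 != 3*x + 4 && x + 5 <= 2) && (x - 4 < tab[0] + 1 ==> x + x < -3) must hold; in canonical form it is arr[0] + 2*tab[r + 2] != 3*x && x <= -3 && (x < tab[0] + 5 ==> 2*x < -3).
Before r := 3*r + 1: arr[0] + 2*tab[3*r + 3] != 3*x && x <= -3 && (x < tab[0] + 5 ==> 2*x < -3)
Before x := x - 6: arr[0] + 2*tab[3*r + 3] != 3*x - 18 && x <= 3 && (x < tab[0] + 11 ==> 2*x < 9)
Answer: WP = arr[0] + 2*tab[3*r + 3] != 3*x - 18 && x <= 3 && (x < tab[0] + 11 ==> 2*x < 9)


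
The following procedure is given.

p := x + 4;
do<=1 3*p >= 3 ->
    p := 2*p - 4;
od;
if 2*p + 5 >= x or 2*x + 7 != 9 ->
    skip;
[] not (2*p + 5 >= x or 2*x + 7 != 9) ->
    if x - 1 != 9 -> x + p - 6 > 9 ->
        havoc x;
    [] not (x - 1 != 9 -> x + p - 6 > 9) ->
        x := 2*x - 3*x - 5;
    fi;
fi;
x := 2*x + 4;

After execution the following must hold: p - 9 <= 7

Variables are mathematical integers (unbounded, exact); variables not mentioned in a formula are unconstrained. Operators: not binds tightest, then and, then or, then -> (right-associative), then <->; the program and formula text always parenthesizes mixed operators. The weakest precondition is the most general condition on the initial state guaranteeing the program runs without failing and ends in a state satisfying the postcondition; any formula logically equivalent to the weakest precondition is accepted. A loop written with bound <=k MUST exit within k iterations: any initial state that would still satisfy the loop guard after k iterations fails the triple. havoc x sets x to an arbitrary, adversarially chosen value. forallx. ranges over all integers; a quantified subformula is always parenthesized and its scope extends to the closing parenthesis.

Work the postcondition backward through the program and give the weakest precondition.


Working backward. After the program, the postcondition p - 9 <= 7 must hold; in canonical form it is p <= 16.
Before x := 2*x + 4: p <= 16
Then branch requires p <= 16; else branch requires ((x != 10 -> p + x > 15) -> p <= 16) and ((not (x != 10 -> p + x > 15)) -> p <= 16).
Before the if: ((2*p >= x - 5 or 2*x != 2) -> p <= 16) and ((not (2*p >= x - 5 or 2*x != 2)) -> (((x != 10 -> p + x > 15) -> p <= 16) and ((not (x != 10 -> p + x > 15)) -> p <= 16)))
Before the loop (bound <=1), unroll the exhaustion recursion (WP_0 = exit-now case; WP_j = one more guarded iteration, up to j = 1):
  WP_0: (not (3*p >= 3)) and ((2*p >= x - 5 or 2*x != 2) -> p <= 16) and ((not (2*p >= x - 5 or 2*x != 2)) -> (((x != 10 -> p + x > 15) -> p <= 16) and ((not (x != 10 -> p + x > 15)) -> p <= 16)))
  WP_1: (3*p >= 3 -> ((not (6*p >= 15)) and ((4*p >= x + 3 or 2*x != 2) -> 2*p <= 20) and ((not (4*p >= x + 3 or 2*x != 2)) -> (((x != 10 -> 2*p + x > 19) -> 2*p <= 20) and ((not (x != 10 -> 2*p + x > 19)) -> 2*p <= 20))))) and ((not (3*p >= 3)) -> (((2*p >= x - 5 or 2*x != 2) -> p <= 16) and ((not (2*p >= x - 5 or 2*x != 2)) -> (((x != 10 -> p + x > 15) -> p <= 16) and ((not (x != 10 -> p + x > 15)) -> p <= 16)))))
So before the loop: (3*p >= 3 -> ((not (6*p >= 15)) and ((4*p >= x + 3 or 2*x != 2) -> 2*p <= 20) and ((not (4*p >= x + 3 or 2*x != 2)) -> (((x != 10 -> 2*p + x > 19) -> 2*p <= 20) and ((not (x != 10 -> 2*p + x > 19)) -> 2*p <= 20))))) and ((not (3*p >= 3)) -> (((2*p >= x - 5 or 2*x != 2) -> p <= 16) and ((not (2*p >= x - 5 or 2*x != 2)) -> (((x != 10 -> p + x > 15) -> p <= 16) and ((not (x != 10 -> p + x > 15)) -> p <= 16)))))
Before p := x + 4: (3*x >= -9 -> ((not (6*x >= -9)) and ((3*x >= -13 or 2*x != 2) -> 2*x <= 12) and ((not (3*x >= -13 or 2*x != 2)) -> (((x != 10 -> 3*x > 11) -> 2*x <= 12) and ((not (x != 10 -> 3*x > 11)) -> 2*x <= 12))))) and ((not (3*x >= -9)) -> (((x >= -13 or 2*x != 2) -> x <= 12) and ((not (x >= -13 or 2*x != 2)) -> (((x != 10 -> 2*x > 11) -> x <= 12) and ((not (x != 10 -> 2*x > 11)) -> x <= 12)))))
Answer: WP = (3*x >= -9 -> ((not (6*x >= -9)) and ((3*x >= -13 or 2*x != 2) -> 2*x <= 12) and ((not (3*x >= -13 or 2*x != 2)) -> (((x != 10 -> 3*x > 11) -> 2*x <= 12) and ((not (x != 10 -> 3*x > 11)) -> 2*x <= 12))))) and ((not (3*x >= -9)) -> (((x >= -13 or 2*x != 2) -> x <= 12) and ((not (x >= -13 or 2*x != 2)) -> (((x != 10 -> 2*x > 11) -> x <= 12) and ((not (x != 10 -> 2*x > 11)) -> x <= 12)))))
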